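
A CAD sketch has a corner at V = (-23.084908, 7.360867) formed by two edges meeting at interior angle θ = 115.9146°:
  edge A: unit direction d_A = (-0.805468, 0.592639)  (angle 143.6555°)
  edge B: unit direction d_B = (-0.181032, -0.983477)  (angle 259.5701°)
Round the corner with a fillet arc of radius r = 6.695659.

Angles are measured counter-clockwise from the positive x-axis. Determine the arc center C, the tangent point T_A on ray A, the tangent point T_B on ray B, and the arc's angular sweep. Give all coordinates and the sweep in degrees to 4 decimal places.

center=(-30.4286,4.4514) T_A=(-26.4605,9.8445) T_B=(-23.8436,3.2393) sweep=64.0854

bisector direction at 201.6128° = (-0.929694,-0.368332)
center distance |VC| = r/sin(θ/2) = 6.695659/sin(57.9573°) = 7.899057
C = V + |VC|·bis = (-30.4286,4.4514)
T_A = V + ((C−V)·d_A)·d_A = V + 4.1909·d_A = (-26.4605,9.8445)
T_B = V + ((C−V)·d_B)·d_B = V + 4.1909·d_B = (-23.8436,3.2393)
sweep = 180° − θ = 64.0854°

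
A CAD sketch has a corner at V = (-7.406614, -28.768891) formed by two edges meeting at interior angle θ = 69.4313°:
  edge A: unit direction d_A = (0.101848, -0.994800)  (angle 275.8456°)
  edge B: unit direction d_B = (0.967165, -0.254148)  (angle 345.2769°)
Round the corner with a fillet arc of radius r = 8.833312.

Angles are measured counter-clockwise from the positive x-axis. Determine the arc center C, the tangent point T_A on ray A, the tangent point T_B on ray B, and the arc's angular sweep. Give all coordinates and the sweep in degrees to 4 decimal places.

center=(2.6793,-40.5524) T_A=(-6.1081,-41.4521) T_B=(4.9242,-32.0091) sweep=110.5687

bisector direction at 310.5612° = (0.650261,-0.759711)
center distance |VC| = r/sin(θ/2) = 8.833312/sin(34.7156°) = 15.510534
C = V + |VC|·bis = (2.6793,-40.5524)
T_A = V + ((C−V)·d_A)·d_A = V + 12.7495·d_A = (-6.1081,-41.4521)
T_B = V + ((C−V)·d_B)·d_B = V + 12.7495·d_B = (4.9242,-32.0091)
sweep = 180° − θ = 110.5687°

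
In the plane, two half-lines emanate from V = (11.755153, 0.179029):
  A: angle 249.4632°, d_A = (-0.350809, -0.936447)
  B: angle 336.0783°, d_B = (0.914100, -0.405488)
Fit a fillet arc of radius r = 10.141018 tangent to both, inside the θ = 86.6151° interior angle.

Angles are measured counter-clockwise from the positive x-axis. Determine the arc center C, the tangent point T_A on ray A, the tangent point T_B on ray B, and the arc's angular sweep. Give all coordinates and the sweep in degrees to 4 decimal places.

center=(17.4775,-13.4533) T_A=(7.9810,-9.8958) T_B=(21.5895,-4.1834) sweep=93.3849

bisector direction at 292.7707° = (0.387045,-0.922061)
center distance |VC| = r/sin(θ/2) = 10.141018/sin(43.3075°) = 14.784673
C = V + |VC|·bis = (17.4775,-13.4533)
T_A = V + ((C−V)·d_A)·d_A = V + 10.7585·d_A = (7.9810,-9.8958)
T_B = V + ((C−V)·d_B)·d_B = V + 10.7585·d_B = (21.5895,-4.1834)
sweep = 180° − θ = 93.3849°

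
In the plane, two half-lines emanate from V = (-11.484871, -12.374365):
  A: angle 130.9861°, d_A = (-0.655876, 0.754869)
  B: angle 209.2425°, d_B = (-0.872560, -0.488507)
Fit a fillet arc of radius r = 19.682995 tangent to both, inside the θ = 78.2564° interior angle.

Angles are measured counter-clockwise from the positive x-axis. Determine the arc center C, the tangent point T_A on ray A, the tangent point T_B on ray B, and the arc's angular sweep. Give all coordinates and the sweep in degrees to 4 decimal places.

bisector direction at 170.1143° = (-0.985152,0.171683)
center distance |VC| = r/sin(θ/2) = 19.682995/sin(39.1282°) = 31.190484
C = V + |VC|·bis = (-42.2122,-7.0195)
T_A = V + ((C−V)·d_A)·d_A = V + 24.1956·d_A = (-27.3542,5.8901)
T_B = V + ((C−V)·d_B)·d_B = V + 24.1956·d_B = (-32.5970,-24.1941)
sweep = 180° − θ = 101.7436°

center=(-42.2122,-7.0195) T_A=(-27.3542,5.8901) T_B=(-32.5970,-24.1941) sweep=101.7436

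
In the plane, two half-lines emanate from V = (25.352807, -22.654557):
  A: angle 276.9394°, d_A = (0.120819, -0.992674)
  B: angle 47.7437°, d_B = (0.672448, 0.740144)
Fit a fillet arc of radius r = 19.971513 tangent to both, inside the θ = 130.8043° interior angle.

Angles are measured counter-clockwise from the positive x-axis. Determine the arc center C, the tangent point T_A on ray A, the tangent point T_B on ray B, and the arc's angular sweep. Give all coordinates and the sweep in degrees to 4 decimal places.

center=(46.2826,-29.3174) T_A=(26.4574,-31.7303) T_B=(31.5008,-15.8876) sweep=49.1957

bisector direction at 342.3415° = (0.952882,-0.303342)
center distance |VC| = r/sin(θ/2) = 19.971513/sin(65.4022°) = 21.964779
C = V + |VC|·bis = (46.2826,-29.3174)
T_A = V + ((C−V)·d_A)·d_A = V + 9.1428·d_A = (26.4574,-31.7303)
T_B = V + ((C−V)·d_B)·d_B = V + 9.1428·d_B = (31.5008,-15.8876)
sweep = 180° − θ = 49.1957°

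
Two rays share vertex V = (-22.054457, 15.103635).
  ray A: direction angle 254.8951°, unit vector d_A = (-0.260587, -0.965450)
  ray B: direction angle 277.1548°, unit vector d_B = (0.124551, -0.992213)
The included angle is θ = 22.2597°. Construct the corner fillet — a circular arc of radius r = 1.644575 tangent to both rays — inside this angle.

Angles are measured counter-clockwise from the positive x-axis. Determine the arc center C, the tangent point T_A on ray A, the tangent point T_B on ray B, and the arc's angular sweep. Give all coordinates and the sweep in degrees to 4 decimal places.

center=(-22.6451,6.6045) T_A=(-24.2328,7.0330) T_B=(-21.0133,6.8093) sweep=157.7403

bisector direction at 266.0250° = (-0.069322,-0.997594)
center distance |VC| = r/sin(θ/2) = 1.644575/sin(11.1298°) = 8.519650
C = V + |VC|·bis = (-22.6451,6.6045)
T_A = V + ((C−V)·d_A)·d_A = V + 8.3594·d_A = (-24.2328,7.0330)
T_B = V + ((C−V)·d_B)·d_B = V + 8.3594·d_B = (-21.0133,6.8093)
sweep = 180° − θ = 157.7403°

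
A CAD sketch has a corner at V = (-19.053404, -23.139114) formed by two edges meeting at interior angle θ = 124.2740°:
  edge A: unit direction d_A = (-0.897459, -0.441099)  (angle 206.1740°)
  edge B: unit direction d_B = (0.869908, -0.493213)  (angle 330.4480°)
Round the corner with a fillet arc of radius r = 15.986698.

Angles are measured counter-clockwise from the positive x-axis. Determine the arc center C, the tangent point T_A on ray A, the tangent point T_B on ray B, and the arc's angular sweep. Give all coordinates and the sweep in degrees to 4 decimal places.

bisector direction at 268.3110° = (-0.029474,-0.999566)
center distance |VC| = r/sin(θ/2) = 15.986698/sin(62.1370°) = 18.083117
C = V + |VC|·bis = (-19.5864,-41.2144)
T_A = V + ((C−V)·d_A)·d_A = V + 8.4513·d_A = (-26.6381,-26.8670)
T_B = V + ((C−V)·d_B)·d_B = V + 8.4513·d_B = (-11.7015,-27.3074)
sweep = 180° − θ = 55.7260°

center=(-19.5864,-41.2144) T_A=(-26.6381,-26.8670) T_B=(-11.7015,-27.3074) sweep=55.7260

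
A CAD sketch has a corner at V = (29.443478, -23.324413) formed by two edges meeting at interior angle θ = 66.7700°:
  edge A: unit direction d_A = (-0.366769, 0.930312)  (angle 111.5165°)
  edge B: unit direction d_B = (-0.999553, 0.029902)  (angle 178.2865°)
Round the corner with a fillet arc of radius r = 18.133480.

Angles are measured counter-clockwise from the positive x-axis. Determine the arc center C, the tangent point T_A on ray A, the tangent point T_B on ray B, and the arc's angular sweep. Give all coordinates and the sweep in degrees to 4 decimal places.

bisector direction at 144.9015° = (-0.818165,0.574984)
center distance |VC| = r/sin(θ/2) = 18.133480/sin(33.3850°) = 32.954256
C = V + |VC|·bis = (2.4815,-4.3762)
T_A = V + ((C−V)·d_A)·d_A = V + 27.5165·d_A = (19.3513,2.2746)
T_B = V + ((C−V)·d_B)·d_B = V + 27.5165·d_B = (1.9392,-22.5016)
sweep = 180° − θ = 113.2300°

center=(2.4815,-4.3762) T_A=(19.3513,2.2746) T_B=(1.9392,-22.5016) sweep=113.2300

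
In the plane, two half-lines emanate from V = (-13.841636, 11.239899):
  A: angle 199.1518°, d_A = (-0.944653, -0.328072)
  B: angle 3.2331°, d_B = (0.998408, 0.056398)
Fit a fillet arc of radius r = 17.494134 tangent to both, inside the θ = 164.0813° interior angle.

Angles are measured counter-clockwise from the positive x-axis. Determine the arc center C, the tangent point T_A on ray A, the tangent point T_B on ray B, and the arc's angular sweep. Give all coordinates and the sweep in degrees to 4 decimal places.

bisector direction at 281.1925° = (0.194105,-0.980981)
center distance |VC| = r/sin(θ/2) = 17.494134/sin(82.0406°) = 17.664302
C = V + |VC|·bis = (-10.4129,-6.0884)
T_A = V + ((C−V)·d_A)·d_A = V + 2.4460·d_A = (-16.1522,10.4374)
T_B = V + ((C−V)·d_B)·d_B = V + 2.4460·d_B = (-11.3995,11.3778)
sweep = 180° − θ = 15.9187°

center=(-10.4129,-6.0884) T_A=(-16.1522,10.4374) T_B=(-11.3995,11.3778) sweep=15.9187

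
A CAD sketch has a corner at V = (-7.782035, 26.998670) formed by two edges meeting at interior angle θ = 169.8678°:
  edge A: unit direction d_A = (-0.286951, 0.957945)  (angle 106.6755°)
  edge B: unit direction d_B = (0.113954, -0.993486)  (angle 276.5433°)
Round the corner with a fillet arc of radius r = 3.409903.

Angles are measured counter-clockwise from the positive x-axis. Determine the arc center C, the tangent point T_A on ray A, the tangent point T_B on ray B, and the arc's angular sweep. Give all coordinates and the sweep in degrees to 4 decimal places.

center=(-11.1353,26.3098) T_A=(-7.8688,27.2882) T_B=(-7.7476,26.6983) sweep=10.1322

bisector direction at 191.6094° = (-0.979542,-0.201239)
center distance |VC| = r/sin(θ/2) = 3.409903/sin(84.9339°) = 3.423276
C = V + |VC|·bis = (-11.1353,26.3098)
T_A = V + ((C−V)·d_A)·d_A = V + 0.3023·d_A = (-7.8688,27.2882)
T_B = V + ((C−V)·d_B)·d_B = V + 0.3023·d_B = (-7.7476,26.6983)
sweep = 180° − θ = 10.1322°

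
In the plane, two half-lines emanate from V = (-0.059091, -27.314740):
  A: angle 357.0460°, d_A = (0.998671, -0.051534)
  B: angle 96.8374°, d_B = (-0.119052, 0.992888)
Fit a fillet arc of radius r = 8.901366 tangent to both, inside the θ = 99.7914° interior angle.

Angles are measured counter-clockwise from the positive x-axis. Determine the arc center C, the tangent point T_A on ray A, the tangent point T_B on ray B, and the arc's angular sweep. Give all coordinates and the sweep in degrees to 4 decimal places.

bisector direction at 46.9417° = (0.682742,0.730659)
center distance |VC| = r/sin(θ/2) = 8.901366/sin(49.8957°) = 11.637704
C = V + |VC|·bis = (7.8865,-18.8115)
T_A = V + ((C−V)·d_A)·d_A = V + 7.4968·d_A = (7.4277,-27.7011)
T_B = V + ((C−V)·d_B)·d_B = V + 7.4968·d_B = (-0.9516,-19.8713)
sweep = 180° − θ = 80.2086°

center=(7.8865,-18.8115) T_A=(7.4277,-27.7011) T_B=(-0.9516,-19.8713) sweep=80.2086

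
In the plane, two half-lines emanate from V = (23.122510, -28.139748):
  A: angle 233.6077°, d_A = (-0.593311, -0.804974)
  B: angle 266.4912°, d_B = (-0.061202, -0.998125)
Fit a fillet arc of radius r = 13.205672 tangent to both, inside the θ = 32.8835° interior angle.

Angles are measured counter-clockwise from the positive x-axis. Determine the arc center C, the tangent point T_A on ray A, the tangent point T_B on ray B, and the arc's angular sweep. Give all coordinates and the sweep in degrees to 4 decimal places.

bisector direction at 250.0494° = (-0.341209,-0.939987)
center distance |VC| = r/sin(θ/2) = 13.205672/sin(16.4417°) = 46.656490
C = V + |VC|·bis = (7.2029,-71.9963)
T_A = V + ((C−V)·d_A)·d_A = V + 44.7486·d_A = (-3.4273,-64.1612)
T_B = V + ((C−V)·d_B)·d_B = V + 44.7486·d_B = (20.3838,-72.8045)
sweep = 180° − θ = 147.1165°

center=(7.2029,-71.9963) T_A=(-3.4273,-64.1612) T_B=(20.3838,-72.8045) sweep=147.1165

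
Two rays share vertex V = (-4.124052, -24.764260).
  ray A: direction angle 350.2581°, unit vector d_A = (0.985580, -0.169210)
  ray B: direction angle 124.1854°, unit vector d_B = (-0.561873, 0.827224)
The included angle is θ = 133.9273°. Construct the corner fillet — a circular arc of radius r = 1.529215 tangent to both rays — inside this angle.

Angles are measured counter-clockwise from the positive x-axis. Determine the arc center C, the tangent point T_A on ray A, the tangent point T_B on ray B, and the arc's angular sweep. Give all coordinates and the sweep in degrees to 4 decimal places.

center=(-3.2244,-23.3671) T_A=(-3.4832,-24.8743) T_B=(-4.4894,-24.2264) sweep=46.0727

bisector direction at 57.2217° = (0.541389,0.840772)
center distance |VC| = r/sin(θ/2) = 1.529215/sin(66.9637°) = 1.661726
C = V + |VC|·bis = (-3.2244,-23.3671)
T_A = V + ((C−V)·d_A)·d_A = V + 0.6503·d_A = (-3.4832,-24.8743)
T_B = V + ((C−V)·d_B)·d_B = V + 0.6503·d_B = (-4.4894,-24.2264)
sweep = 180° − θ = 46.0727°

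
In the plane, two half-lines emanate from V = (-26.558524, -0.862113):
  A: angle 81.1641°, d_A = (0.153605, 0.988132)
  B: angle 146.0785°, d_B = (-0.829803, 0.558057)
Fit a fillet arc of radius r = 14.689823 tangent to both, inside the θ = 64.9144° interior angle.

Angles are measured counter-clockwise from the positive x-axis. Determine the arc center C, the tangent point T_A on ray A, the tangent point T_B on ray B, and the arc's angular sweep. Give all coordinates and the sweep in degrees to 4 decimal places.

bisector direction at 113.6213° = (-0.400690,0.916214)
center distance |VC| = r/sin(θ/2) = 14.689823/sin(32.4572°) = 27.372199
C = V + |VC|·bis = (-37.5263,24.2167)
T_A = V + ((C−V)·d_A)·d_A = V + 23.0965·d_A = (-23.0108,21.9602)
T_B = V + ((C−V)·d_B)·d_B = V + 23.0965·d_B = (-45.7240,12.0270)
sweep = 180° − θ = 115.0856°

center=(-37.5263,24.2167) T_A=(-23.0108,21.9602) T_B=(-45.7240,12.0270) sweep=115.0856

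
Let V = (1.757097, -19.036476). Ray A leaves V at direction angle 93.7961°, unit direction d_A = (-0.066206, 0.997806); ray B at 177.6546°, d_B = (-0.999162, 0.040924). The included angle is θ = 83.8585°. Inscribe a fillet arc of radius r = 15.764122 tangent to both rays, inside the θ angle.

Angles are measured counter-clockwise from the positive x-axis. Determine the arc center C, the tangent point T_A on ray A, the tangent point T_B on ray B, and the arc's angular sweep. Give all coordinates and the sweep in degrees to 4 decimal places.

bisector direction at 135.7253° = (-0.716002,0.698099)
center distance |VC| = r/sin(θ/2) = 15.764122/sin(41.9293°) = 23.591482
C = V + |VC|·bis = (-15.1344,-2.5673)
T_A = V + ((C−V)·d_A)·d_A = V + 17.5514·d_A = (0.5951,-1.5236)
T_B = V + ((C−V)·d_B)·d_B = V + 17.5514·d_B = (-15.7796,-18.3182)
sweep = 180° − θ = 96.1415°

center=(-15.1344,-2.5673) T_A=(0.5951,-1.5236) T_B=(-15.7796,-18.3182) sweep=96.1415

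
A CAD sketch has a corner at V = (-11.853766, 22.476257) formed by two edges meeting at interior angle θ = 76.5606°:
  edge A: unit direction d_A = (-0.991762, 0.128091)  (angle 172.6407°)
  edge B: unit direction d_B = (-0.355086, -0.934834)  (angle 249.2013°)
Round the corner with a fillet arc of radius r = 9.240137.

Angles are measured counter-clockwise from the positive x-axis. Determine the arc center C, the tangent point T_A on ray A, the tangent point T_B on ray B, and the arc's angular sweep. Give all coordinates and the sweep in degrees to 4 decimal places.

center=(-24.6492,14.8120) T_A=(-23.4656,23.9760) T_B=(-16.0112,11.5309) sweep=103.4394

bisector direction at 210.9210° = (-0.857877,-0.513856)
center distance |VC| = r/sin(θ/2) = 9.240137/sin(38.2803°) = 14.915255
C = V + |VC|·bis = (-24.6492,14.8120)
T_A = V + ((C−V)·d_A)·d_A = V + 11.7083·d_A = (-23.4656,23.9760)
T_B = V + ((C−V)·d_B)·d_B = V + 11.7083·d_B = (-16.0112,11.5309)
sweep = 180° − θ = 103.4394°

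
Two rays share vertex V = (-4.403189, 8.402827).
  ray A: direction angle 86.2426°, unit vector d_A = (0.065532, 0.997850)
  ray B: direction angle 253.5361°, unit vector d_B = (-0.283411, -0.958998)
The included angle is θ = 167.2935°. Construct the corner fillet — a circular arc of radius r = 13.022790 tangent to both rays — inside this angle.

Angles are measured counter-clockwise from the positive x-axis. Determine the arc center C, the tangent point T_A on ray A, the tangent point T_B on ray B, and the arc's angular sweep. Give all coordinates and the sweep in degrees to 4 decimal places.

bisector direction at 169.8893° = (-0.984471,0.175550)
center distance |VC| = r/sin(θ/2) = 13.022790/sin(83.6467°) = 13.103263
C = V + |VC|·bis = (-17.3030,10.7031)
T_A = V + ((C−V)·d_A)·d_A = V + 1.4500·d_A = (-4.3082,9.8497)
T_B = V + ((C−V)·d_B)·d_B = V + 1.4500·d_B = (-4.8141,7.0123)
sweep = 180° − θ = 12.7065°

center=(-17.3030,10.7031) T_A=(-4.3082,9.8497) T_B=(-4.8141,7.0123) sweep=12.7065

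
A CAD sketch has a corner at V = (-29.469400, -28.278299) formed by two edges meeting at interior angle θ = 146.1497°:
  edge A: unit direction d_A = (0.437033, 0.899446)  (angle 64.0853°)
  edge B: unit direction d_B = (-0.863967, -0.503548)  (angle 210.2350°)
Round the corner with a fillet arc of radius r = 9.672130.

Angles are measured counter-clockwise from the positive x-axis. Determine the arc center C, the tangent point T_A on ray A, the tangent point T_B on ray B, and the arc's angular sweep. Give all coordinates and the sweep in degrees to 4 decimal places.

center=(-36.8827,-21.4040) T_A=(-28.1831,-25.6310) T_B=(-32.0123,-29.7604) sweep=33.8503

bisector direction at 137.1601° = (-0.733257,0.679951)
center distance |VC| = r/sin(θ/2) = 9.672130/sin(73.0748°) = 10.110037
C = V + |VC|·bis = (-36.8827,-21.4040)
T_A = V + ((C−V)·d_A)·d_A = V + 2.9433·d_A = (-28.1831,-25.6310)
T_B = V + ((C−V)·d_B)·d_B = V + 2.9433·d_B = (-32.0123,-29.7604)
sweep = 180° − θ = 33.8503°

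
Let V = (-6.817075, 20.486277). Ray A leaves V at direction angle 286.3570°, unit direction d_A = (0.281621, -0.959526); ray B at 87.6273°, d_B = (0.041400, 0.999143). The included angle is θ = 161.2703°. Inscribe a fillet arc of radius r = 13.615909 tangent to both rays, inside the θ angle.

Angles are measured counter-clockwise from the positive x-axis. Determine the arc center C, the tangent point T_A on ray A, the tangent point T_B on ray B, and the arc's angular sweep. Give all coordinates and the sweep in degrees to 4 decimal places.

bisector direction at 6.9922° = (0.992563,0.121733)
center distance |VC| = r/sin(θ/2) = 13.615909/sin(80.6351°) = 13.799831
C = V + |VC|·bis = (6.8801,22.1662)
T_A = V + ((C−V)·d_A)·d_A = V + 2.2455·d_A = (-6.1847,18.3316)
T_B = V + ((C−V)·d_B)·d_B = V + 2.2455·d_B = (-6.7241,22.7299)
sweep = 180° − θ = 18.7297°

center=(6.8801,22.1662) T_A=(-6.1847,18.3316) T_B=(-6.7241,22.7299) sweep=18.7297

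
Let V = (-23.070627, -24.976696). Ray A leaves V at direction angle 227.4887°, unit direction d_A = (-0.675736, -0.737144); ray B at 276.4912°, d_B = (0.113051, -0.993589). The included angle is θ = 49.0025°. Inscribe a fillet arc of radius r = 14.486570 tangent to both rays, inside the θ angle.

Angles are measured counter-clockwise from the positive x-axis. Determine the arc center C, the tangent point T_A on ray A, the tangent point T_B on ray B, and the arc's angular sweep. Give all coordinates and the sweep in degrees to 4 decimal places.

center=(-33.8709,-58.1967) T_A=(-44.5496,-48.4076) T_B=(-19.4772,-56.5590) sweep=130.9975

bisector direction at 251.9899° = (-0.309184,-0.951002)
center distance |VC| = r/sin(θ/2) = 14.486570/sin(24.5012°) = 34.931547
C = V + |VC|·bis = (-33.8709,-58.1967)
T_A = V + ((C−V)·d_A)·d_A = V + 31.7860·d_A = (-44.5496,-48.4076)
T_B = V + ((C−V)·d_B)·d_B = V + 31.7860·d_B = (-19.4772,-56.5590)
sweep = 180° − θ = 130.9975°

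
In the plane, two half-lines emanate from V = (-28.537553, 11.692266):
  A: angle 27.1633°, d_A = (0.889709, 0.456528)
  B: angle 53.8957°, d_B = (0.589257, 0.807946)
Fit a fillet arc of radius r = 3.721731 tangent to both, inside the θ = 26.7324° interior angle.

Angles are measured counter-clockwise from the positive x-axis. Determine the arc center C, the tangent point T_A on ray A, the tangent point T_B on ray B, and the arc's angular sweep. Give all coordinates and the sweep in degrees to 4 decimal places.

bisector direction at 40.5295° = (0.760071,0.649839)
center distance |VC| = r/sin(θ/2) = 3.721731/sin(13.3662°) = 16.099263
C = V + |VC|·bis = (-16.3010,22.1542)
T_A = V + ((C−V)·d_A)·d_A = V + 15.6632·d_A = (-14.6019,18.8429)
T_B = V + ((C−V)·d_B)·d_B = V + 15.6632·d_B = (-19.3079,24.3473)
sweep = 180° − θ = 153.2676°

center=(-16.3010,22.1542) T_A=(-14.6019,18.8429) T_B=(-19.3079,24.3473) sweep=153.2676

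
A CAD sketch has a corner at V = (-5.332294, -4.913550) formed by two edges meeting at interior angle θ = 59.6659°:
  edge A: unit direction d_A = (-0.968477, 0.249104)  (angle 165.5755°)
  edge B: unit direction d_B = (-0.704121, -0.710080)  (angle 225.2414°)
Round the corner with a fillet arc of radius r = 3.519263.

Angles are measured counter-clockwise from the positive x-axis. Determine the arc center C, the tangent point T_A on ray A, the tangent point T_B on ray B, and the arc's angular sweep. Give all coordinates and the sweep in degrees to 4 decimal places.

bisector direction at 195.4084° = (-0.964056,-0.265698)
center distance |VC| = r/sin(θ/2) = 3.519263/sin(29.8330°) = 7.074281
C = V + |VC|·bis = (-12.1523,-6.7932)
T_A = V + ((C−V)·d_A)·d_A = V + 6.1368·d_A = (-11.2756,-3.3848)
T_B = V + ((C−V)·d_B)·d_B = V + 6.1368·d_B = (-9.6533,-9.2712)
sweep = 180° − θ = 120.3341°

center=(-12.1523,-6.7932) T_A=(-11.2756,-3.3848) T_B=(-9.6533,-9.2712) sweep=120.3341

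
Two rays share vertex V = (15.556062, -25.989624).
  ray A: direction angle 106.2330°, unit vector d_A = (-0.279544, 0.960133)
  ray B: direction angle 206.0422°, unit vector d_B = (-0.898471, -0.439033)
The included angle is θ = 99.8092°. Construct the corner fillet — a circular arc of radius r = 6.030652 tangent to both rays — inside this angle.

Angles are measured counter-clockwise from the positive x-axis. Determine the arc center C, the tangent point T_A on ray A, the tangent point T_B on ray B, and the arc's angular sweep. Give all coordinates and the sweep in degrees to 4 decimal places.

bisector direction at 156.1376° = (-0.914520,0.404542)
center distance |VC| = r/sin(θ/2) = 6.030652/sin(49.9046°) = 7.883482
C = V + |VC|·bis = (8.3465,-22.8004)
T_A = V + ((C−V)·d_A)·d_A = V + 5.0775·d_A = (14.1367,-21.1146)
T_B = V + ((C−V)·d_B)·d_B = V + 5.0775·d_B = (10.9941,-28.2188)
sweep = 180° − θ = 80.1908°

center=(8.3465,-22.8004) T_A=(14.1367,-21.1146) T_B=(10.9941,-28.2188) sweep=80.1908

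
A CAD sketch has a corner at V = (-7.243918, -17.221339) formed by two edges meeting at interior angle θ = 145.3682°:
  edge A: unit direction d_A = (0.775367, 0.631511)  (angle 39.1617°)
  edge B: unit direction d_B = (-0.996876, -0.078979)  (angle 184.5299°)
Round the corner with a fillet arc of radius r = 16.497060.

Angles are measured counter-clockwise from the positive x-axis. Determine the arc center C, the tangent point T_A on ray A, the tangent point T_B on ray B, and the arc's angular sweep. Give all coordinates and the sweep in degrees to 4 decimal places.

center=(-13.6741,-1.1820) T_A=(-3.2560,-13.9733) T_B=(-12.3711,-17.6276) sweep=34.6318

bisector direction at 111.8458° = (-0.372110,0.928189)
center distance |VC| = r/sin(θ/2) = 16.497060/sin(72.6841°) = 17.280230
C = V + |VC|·bis = (-13.6741,-1.1820)
T_A = V + ((C−V)·d_A)·d_A = V + 5.1433·d_A = (-3.2560,-13.9733)
T_B = V + ((C−V)·d_B)·d_B = V + 5.1433·d_B = (-12.3711,-17.6276)
sweep = 180° − θ = 34.6318°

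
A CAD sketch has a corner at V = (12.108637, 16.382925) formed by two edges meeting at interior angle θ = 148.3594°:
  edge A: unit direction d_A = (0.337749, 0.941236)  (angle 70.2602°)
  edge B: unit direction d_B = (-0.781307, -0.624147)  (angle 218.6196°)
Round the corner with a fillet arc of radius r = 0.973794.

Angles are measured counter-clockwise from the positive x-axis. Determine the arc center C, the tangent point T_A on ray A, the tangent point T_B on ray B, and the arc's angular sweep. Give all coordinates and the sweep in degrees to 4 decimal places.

center=(11.2853,16.9715) T_A=(12.2018,16.6426) T_B=(11.8931,16.2107) sweep=31.6406

bisector direction at 144.4399° = (-0.813506,0.581557)
center distance |VC| = r/sin(θ/2) = 0.973794/sin(74.1797°) = 1.012132
C = V + |VC|·bis = (11.2853,16.9715)
T_A = V + ((C−V)·d_A)·d_A = V + 0.2759·d_A = (12.2018,16.6426)
T_B = V + ((C−V)·d_B)·d_B = V + 0.2759·d_B = (11.8931,16.2107)
sweep = 180° − θ = 31.6406°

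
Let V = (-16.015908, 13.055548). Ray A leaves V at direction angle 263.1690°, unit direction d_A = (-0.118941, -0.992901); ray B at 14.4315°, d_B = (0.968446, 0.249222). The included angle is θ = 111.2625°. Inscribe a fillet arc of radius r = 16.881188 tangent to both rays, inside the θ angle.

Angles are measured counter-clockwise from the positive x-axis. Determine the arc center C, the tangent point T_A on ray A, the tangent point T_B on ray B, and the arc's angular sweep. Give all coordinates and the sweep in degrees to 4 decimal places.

bisector direction at 318.8003° = (0.752418,-0.658686)
center distance |VC| = r/sin(θ/2) = 16.881188/sin(55.6313°) = 20.451597
C = V + |VC|·bis = (-0.6278,-0.4156)
T_A = V + ((C−V)·d_A)·d_A = V + 11.5453·d_A = (-17.3891,1.5922)
T_B = V + ((C−V)·d_B)·d_B = V + 11.5453·d_B = (-4.8349,15.9329)
sweep = 180° − θ = 68.7375°

center=(-0.6278,-0.4156) T_A=(-17.3891,1.5922) T_B=(-4.8349,15.9329) sweep=68.7375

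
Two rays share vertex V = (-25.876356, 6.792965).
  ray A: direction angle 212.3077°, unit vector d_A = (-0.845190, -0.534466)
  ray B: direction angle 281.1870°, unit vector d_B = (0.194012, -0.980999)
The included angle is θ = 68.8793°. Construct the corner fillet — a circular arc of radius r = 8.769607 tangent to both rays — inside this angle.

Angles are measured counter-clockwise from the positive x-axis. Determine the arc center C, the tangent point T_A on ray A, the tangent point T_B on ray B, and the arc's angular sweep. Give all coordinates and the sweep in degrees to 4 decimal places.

center=(-31.9982,-7.4541) T_A=(-36.6852,-0.0422) T_B=(-23.3952,-5.7527) sweep=111.1207

bisector direction at 246.7474° = (-0.394786,-0.918773)
center distance |VC| = r/sin(θ/2) = 8.769607/sin(34.4397°) = 15.506666
C = V + |VC|·bis = (-31.9982,-7.4541)
T_A = V + ((C−V)·d_A)·d_A = V + 12.7887·d_A = (-36.6852,-0.0422)
T_B = V + ((C−V)·d_B)·d_B = V + 12.7887·d_B = (-23.3952,-5.7527)
sweep = 180° − θ = 111.1207°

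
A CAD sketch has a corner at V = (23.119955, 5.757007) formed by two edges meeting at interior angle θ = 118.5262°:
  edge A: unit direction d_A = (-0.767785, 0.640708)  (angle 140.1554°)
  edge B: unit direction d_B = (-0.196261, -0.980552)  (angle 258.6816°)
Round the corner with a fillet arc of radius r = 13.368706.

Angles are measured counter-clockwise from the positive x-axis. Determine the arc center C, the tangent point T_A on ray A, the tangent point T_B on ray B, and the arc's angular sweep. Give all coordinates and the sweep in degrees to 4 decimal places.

bisector direction at 199.4185° = (-0.943115,-0.332466)
center distance |VC| = r/sin(θ/2) = 13.368706/sin(59.2631°) = 15.553629
C = V + |VC|·bis = (8.4511,0.5860)
T_A = V + ((C−V)·d_A)·d_A = V + 7.9494·d_A = (17.0165,10.8503)
T_B = V + ((C−V)·d_B)·d_B = V + 7.9494·d_B = (21.5598,-2.0378)
sweep = 180° − θ = 61.4738°

center=(8.4511,0.5860) T_A=(17.0165,10.8503) T_B=(21.5598,-2.0378) sweep=61.4738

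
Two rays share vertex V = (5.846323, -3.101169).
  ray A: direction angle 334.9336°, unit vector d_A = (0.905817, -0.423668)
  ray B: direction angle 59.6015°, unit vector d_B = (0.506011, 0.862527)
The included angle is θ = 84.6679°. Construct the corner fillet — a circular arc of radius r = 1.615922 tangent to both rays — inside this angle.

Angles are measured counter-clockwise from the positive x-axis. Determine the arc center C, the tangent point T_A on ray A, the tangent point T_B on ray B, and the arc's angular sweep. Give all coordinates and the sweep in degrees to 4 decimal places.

center=(8.1376,-2.3889) T_A=(7.4530,-3.8527) T_B=(6.7439,-1.5713) sweep=95.3321

bisector direction at 17.2676° = (0.954929,0.296834)
center distance |VC| = r/sin(θ/2) = 1.615922/sin(42.3340°) = 2.399466
C = V + |VC|·bis = (8.1376,-2.3889)
T_A = V + ((C−V)·d_A)·d_A = V + 1.7738·d_A = (7.4530,-3.8527)
T_B = V + ((C−V)·d_B)·d_B = V + 1.7738·d_B = (6.7439,-1.5713)
sweep = 180° − θ = 95.3321°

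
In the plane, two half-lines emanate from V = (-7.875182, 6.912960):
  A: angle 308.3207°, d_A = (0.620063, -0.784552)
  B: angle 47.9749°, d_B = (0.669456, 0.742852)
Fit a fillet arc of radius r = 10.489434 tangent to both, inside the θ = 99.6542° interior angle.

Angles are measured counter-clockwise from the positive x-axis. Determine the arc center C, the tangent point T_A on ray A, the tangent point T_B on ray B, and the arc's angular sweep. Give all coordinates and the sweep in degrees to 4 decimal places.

bisector direction at 358.1478° = (0.999478,-0.032321)
center distance |VC| = r/sin(θ/2) = 10.489434/sin(49.8271°) = 13.727807
C = V + |VC|·bis = (5.8455,6.4693)
T_A = V + ((C−V)·d_A)·d_A = V + 8.8558·d_A = (-2.3841,-0.0348)
T_B = V + ((C−V)·d_B)·d_B = V + 8.8558·d_B = (-1.9466,13.4915)
sweep = 180° − θ = 80.3458°

center=(5.8455,6.4693) T_A=(-2.3841,-0.0348) T_B=(-1.9466,13.4915) sweep=80.3458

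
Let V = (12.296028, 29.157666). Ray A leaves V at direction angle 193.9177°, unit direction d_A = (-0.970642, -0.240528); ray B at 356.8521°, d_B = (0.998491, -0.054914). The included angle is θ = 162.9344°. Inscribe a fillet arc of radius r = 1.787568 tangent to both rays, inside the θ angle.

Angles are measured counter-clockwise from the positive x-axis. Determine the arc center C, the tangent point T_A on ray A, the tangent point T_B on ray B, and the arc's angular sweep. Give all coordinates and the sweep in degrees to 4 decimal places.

bisector direction at 275.3849° = (0.093846,-0.995587)
center distance |VC| = r/sin(θ/2) = 1.787568/sin(81.4672°) = 1.807576
C = V + |VC|·bis = (12.4657,27.3581)
T_A = V + ((C−V)·d_A)·d_A = V + 0.2682·d_A = (12.0357,29.0932)
T_B = V + ((C−V)·d_B)·d_B = V + 0.2682·d_B = (12.5638,29.1429)
sweep = 180° − θ = 17.0656°

center=(12.4657,27.3581) T_A=(12.0357,29.0932) T_B=(12.5638,29.1429) sweep=17.0656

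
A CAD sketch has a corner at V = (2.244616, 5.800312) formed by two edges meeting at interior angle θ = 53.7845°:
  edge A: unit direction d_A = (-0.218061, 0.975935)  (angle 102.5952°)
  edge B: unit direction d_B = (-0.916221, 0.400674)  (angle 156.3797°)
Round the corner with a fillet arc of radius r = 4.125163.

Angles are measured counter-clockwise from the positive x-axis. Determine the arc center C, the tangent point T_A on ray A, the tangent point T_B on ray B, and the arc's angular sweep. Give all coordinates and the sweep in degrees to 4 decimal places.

bisector direction at 129.4874° = (-0.635909,0.771764)
center distance |VC| = r/sin(θ/2) = 4.125163/sin(26.8923°) = 9.120130
C = V + |VC|·bis = (-3.5550,12.8389)
T_A = V + ((C−V)·d_A)·d_A = V + 8.1339·d_A = (0.4709,13.7384)
T_B = V + ((C−V)·d_B)·d_B = V + 8.1339·d_B = (-5.2078,9.0593)
sweep = 180° − θ = 126.2155°

center=(-3.5550,12.8389) T_A=(0.4709,13.7384) T_B=(-5.2078,9.0593) sweep=126.2155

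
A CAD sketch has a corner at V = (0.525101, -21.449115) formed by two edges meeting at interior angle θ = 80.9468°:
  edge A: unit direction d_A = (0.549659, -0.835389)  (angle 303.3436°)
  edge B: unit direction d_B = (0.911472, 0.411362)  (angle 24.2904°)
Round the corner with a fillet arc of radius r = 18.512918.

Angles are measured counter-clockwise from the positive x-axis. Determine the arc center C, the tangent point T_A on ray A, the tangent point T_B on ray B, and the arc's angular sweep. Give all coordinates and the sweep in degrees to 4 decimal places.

bisector direction at 343.8170° = (0.960376,-0.278706)
center distance |VC| = r/sin(θ/2) = 18.512918/sin(40.4734°) = 28.521125
C = V + |VC|·bis = (27.9161,-29.3981)
T_A = V + ((C−V)·d_A)·d_A = V + 21.6962·d_A = (12.4506,-39.5739)
T_B = V + ((C−V)·d_B)·d_B = V + 21.6962·d_B = (20.3006,-12.5241)
sweep = 180° − θ = 99.0532°

center=(27.9161,-29.3981) T_A=(12.4506,-39.5739) T_B=(20.3006,-12.5241) sweep=99.0532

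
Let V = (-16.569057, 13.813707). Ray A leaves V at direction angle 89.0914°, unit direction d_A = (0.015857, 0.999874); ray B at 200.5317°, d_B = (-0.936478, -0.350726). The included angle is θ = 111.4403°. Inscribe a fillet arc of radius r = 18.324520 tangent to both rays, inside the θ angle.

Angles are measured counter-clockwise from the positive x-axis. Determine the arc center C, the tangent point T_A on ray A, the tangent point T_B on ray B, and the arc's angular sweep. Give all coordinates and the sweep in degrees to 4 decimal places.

center=(-34.6932,26.5934) T_A=(-16.3710,26.3028) T_B=(-28.2663,9.4329) sweep=68.5597

bisector direction at 144.8115° = (-0.817261,0.576268)
center distance |VC| = r/sin(θ/2) = 18.324520/sin(55.7201°) = 22.176690
C = V + |VC|·bis = (-34.6932,26.5934)
T_A = V + ((C−V)·d_A)·d_A = V + 12.4907·d_A = (-16.3710,26.3028)
T_B = V + ((C−V)·d_B)·d_B = V + 12.4907·d_B = (-28.2663,9.4329)
sweep = 180° − θ = 68.5597°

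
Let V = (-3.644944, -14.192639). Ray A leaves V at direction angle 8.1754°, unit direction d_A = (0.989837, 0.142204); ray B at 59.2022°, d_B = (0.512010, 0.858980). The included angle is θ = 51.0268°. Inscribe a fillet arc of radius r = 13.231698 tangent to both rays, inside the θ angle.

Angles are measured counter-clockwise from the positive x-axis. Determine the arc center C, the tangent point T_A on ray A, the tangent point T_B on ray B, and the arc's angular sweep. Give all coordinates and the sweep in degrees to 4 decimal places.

bisector direction at 33.6888° = (0.832063,0.554682)
center distance |VC| = r/sin(θ/2) = 13.231698/sin(25.5134°) = 30.719797
C = V + |VC|·bis = (21.9158,2.8471)
T_A = V + ((C−V)·d_A)·d_A = V + 27.7241·d_A = (23.7974,-10.2502)
T_B = V + ((C−V)·d_B)·d_B = V + 27.7241·d_B = (10.5501,9.6218)
sweep = 180° − θ = 128.9732°

center=(21.9158,2.8471) T_A=(23.7974,-10.2502) T_B=(10.5501,9.6218) sweep=128.9732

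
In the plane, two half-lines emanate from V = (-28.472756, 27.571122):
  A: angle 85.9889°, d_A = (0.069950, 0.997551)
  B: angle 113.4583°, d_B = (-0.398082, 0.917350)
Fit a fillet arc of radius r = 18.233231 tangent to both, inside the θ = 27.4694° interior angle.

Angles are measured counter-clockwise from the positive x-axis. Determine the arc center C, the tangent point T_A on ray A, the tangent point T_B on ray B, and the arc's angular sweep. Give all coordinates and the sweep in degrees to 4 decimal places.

bisector direction at 99.7236° = (-0.168895,0.985634)
center distance |VC| = r/sin(θ/2) = 18.233231/sin(13.7347°) = 76.795265
C = V + |VC|·bis = (-41.4431,103.2631)
T_A = V + ((C−V)·d_A)·d_A = V + 74.5993·d_A = (-23.2546,101.9877)
T_B = V + ((C−V)·d_B)·d_B = V + 74.5993·d_B = (-58.1694,96.0048)
sweep = 180° − θ = 152.5306°

center=(-41.4431,103.2631) T_A=(-23.2546,101.9877) T_B=(-58.1694,96.0048) sweep=152.5306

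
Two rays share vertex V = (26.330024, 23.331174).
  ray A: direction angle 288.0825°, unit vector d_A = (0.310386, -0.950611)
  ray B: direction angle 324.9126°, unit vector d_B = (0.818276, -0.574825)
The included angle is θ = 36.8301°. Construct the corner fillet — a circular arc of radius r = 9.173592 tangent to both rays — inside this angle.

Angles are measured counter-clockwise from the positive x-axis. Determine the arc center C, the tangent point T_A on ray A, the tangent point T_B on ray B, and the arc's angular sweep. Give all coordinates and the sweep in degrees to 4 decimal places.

bisector direction at 306.4975° = (0.594788,-0.803882)
center distance |VC| = r/sin(θ/2) = 9.173592/sin(18.4151°) = 29.039703
C = V + |VC|·bis = (43.6025,-0.0133)
T_A = V + ((C−V)·d_A)·d_A = V + 27.5527·d_A = (34.8820,-2.8607)
T_B = V + ((C−V)·d_B)·d_B = V + 27.5527·d_B = (48.8757,7.4932)
sweep = 180° − θ = 143.1699°

center=(43.6025,-0.0133) T_A=(34.8820,-2.8607) T_B=(48.8757,7.4932) sweep=143.1699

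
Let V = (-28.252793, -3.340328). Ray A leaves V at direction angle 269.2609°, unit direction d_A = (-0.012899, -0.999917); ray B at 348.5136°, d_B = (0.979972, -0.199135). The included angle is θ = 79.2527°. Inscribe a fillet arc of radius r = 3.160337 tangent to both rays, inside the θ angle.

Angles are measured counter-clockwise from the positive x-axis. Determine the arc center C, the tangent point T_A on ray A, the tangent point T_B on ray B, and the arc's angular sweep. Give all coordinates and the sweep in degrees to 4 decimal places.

bisector direction at 308.8872° = (0.627790,-0.778383)
center distance |VC| = r/sin(θ/2) = 3.160337/sin(39.6264°) = 4.955228
C = V + |VC|·bis = (-25.1420,-7.1974)
T_A = V + ((C−V)·d_A)·d_A = V + 3.8166·d_A = (-28.3020,-7.1566)
T_B = V + ((C−V)·d_B)·d_B = V + 3.8166·d_B = (-24.5126,-4.1004)
sweep = 180° − θ = 100.7473°

center=(-25.1420,-7.1974) T_A=(-28.3020,-7.1566) T_B=(-24.5126,-4.1004) sweep=100.7473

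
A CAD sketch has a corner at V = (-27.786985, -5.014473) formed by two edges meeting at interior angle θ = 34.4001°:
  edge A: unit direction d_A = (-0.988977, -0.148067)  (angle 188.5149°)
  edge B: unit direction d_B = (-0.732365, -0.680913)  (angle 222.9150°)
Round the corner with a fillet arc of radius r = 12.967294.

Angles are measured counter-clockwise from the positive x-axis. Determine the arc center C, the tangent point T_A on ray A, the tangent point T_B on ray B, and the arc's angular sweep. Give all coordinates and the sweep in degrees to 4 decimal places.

center=(-67.2956,-24.0414) T_A=(-69.2157,-11.2170) T_B=(-58.4661,-33.5382) sweep=145.5999

bisector direction at 205.7150° = (-0.900964,-0.433894)
center distance |VC| = r/sin(θ/2) = 12.967294/sin(17.2001°) = 43.851554
C = V + |VC|·bis = (-67.2956,-24.0414)
T_A = V + ((C−V)·d_A)·d_A = V + 41.8904·d_A = (-69.2157,-11.2170)
T_B = V + ((C−V)·d_B)·d_B = V + 41.8904·d_B = (-58.4661,-33.5382)
sweep = 180° − θ = 145.5999°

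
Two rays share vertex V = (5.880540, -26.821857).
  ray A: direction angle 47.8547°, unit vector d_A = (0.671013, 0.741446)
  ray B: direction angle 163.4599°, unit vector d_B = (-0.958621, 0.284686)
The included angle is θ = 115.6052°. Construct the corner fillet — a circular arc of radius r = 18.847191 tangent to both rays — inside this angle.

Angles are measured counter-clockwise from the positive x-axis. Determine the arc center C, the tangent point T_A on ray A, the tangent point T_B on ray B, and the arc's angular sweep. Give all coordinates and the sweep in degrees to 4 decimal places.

bisector direction at 105.6573° = (-0.269883,0.962893)
center distance |VC| = r/sin(θ/2) = 18.847191/sin(57.8026°) = 22.272282
C = V + |VC|·bis = (-0.1304,-5.3760)
T_A = V + ((C−V)·d_A)·d_A = V + 11.8675·d_A = (13.8438,-18.0227)
T_B = V + ((C−V)·d_B)·d_B = V + 11.8675·d_B = (-5.4959,-23.4433)
sweep = 180° − θ = 64.3948°

center=(-0.1304,-5.3760) T_A=(13.8438,-18.0227) T_B=(-5.4959,-23.4433) sweep=64.3948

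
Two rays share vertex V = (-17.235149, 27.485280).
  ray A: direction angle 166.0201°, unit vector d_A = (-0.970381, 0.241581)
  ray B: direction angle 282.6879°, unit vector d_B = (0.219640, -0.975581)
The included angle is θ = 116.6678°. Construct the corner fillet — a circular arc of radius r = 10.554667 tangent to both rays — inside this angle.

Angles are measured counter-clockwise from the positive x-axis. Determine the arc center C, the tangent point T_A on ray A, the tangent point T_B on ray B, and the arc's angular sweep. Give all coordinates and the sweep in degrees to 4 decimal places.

bisector direction at 224.3540° = (-0.715034,-0.699089)
center distance |VC| = r/sin(θ/2) = 10.554667/sin(58.3339°) = 12.400888
C = V + |VC|·bis = (-26.1022,18.8159)
T_A = V + ((C−V)·d_A)·d_A = V + 6.5101·d_A = (-23.5524,29.0580)
T_B = V + ((C−V)·d_B)·d_B = V + 6.5101·d_B = (-15.8053,21.1342)
sweep = 180° − θ = 63.3322°

center=(-26.1022,18.8159) T_A=(-23.5524,29.0580) T_B=(-15.8053,21.1342) sweep=63.3322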